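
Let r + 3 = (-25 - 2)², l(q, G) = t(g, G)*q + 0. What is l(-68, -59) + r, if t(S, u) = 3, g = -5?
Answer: 522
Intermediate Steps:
l(q, G) = 3*q (l(q, G) = 3*q + 0 = 3*q)
r = 726 (r = -3 + (-25 - 2)² = -3 + (-27)² = -3 + 729 = 726)
l(-68, -59) + r = 3*(-68) + 726 = -204 + 726 = 522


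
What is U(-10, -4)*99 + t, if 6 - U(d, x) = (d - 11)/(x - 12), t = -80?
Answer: 6145/16 ≈ 384.06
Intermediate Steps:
U(d, x) = 6 - (-11 + d)/(-12 + x) (U(d, x) = 6 - (d - 11)/(x - 12) = 6 - (-11 + d)/(-12 + x))
U(-10, -4)*99 + t = ((-61 - 1*(-10) + 6*(-4))/(-12 - 4))*99 - 80 = ((-61 + 10 - 24)/(-16))*99 - 80 = -1/16*(-75)*99 - 80 = (75/16)*99 - 80 = 7425/16 - 80 = 6145/16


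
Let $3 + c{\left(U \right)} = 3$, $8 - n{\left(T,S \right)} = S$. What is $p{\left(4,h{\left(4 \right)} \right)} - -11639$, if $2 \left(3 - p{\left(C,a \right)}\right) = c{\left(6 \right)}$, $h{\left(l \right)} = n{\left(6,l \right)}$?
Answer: $11642$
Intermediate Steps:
$n{\left(T,S \right)} = 8 - S$
$h{\left(l \right)} = 8 - l$
$c{\left(U \right)} = 0$ ($c{\left(U \right)} = -3 + 3 = 0$)
$p{\left(C,a \right)} = 3$ ($p{\left(C,a \right)} = 3 - 0 = 3 + 0 = 3$)
$p{\left(4,h{\left(4 \right)} \right)} - -11639 = 3 - -11639 = 3 + 11639 = 11642$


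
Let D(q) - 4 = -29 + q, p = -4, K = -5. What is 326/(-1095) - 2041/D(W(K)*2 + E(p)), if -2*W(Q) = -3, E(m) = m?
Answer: 171263/2190 ≈ 78.202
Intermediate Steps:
W(Q) = 3/2 (W(Q) = -1/2*(-3) = 3/2)
D(q) = -25 + q (D(q) = 4 + (-29 + q) = -25 + q)
326/(-1095) - 2041/D(W(K)*2 + E(p)) = 326/(-1095) - 2041/(-25 + ((3/2)*2 - 4)) = 326*(-1/1095) - 2041/(-25 + (3 - 4)) = -326/1095 - 2041/(-25 - 1) = -326/1095 - 2041/(-26) = -326/1095 - 2041*(-1/26) = -326/1095 + 157/2 = 171263/2190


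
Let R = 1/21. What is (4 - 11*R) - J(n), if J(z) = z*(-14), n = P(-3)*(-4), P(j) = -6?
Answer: 7129/21 ≈ 339.48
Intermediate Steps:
R = 1/21 ≈ 0.047619
n = 24 (n = -6*(-4) = 24)
J(z) = -14*z
(4 - 11*R) - J(n) = (4 - 11*1/21) - (-14)*24 = (4 - 11/21) - 1*(-336) = 73/21 + 336 = 7129/21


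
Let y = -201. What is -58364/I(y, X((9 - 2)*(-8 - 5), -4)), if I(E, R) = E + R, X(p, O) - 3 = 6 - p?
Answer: 58364/101 ≈ 577.86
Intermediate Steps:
X(p, O) = 9 - p (X(p, O) = 3 + (6 - p) = 9 - p)
-58364/I(y, X((9 - 2)*(-8 - 5), -4)) = -58364/(-201 + (9 - (9 - 2)*(-8 - 5))) = -58364/(-201 + (9 - 7*(-13))) = -58364/(-201 + (9 - 1*(-91))) = -58364/(-201 + (9 + 91)) = -58364/(-201 + 100) = -58364/(-101) = -58364*(-1/101) = 58364/101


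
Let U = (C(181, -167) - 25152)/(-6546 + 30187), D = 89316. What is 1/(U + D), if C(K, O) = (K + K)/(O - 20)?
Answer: 4420867/394849453186 ≈ 1.1196e-5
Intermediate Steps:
C(K, O) = 2*K/(-20 + O) (C(K, O) = (2*K)/(-20 + O) = 2*K/(-20 + O))
U = -4703786/4420867 (U = (2*181/(-20 - 167) - 25152)/(-6546 + 30187) = (2*181/(-187) - 25152)/23641 = (2*181*(-1/187) - 25152)*(1/23641) = (-362/187 - 25152)*(1/23641) = -4703786/187*1/23641 = -4703786/4420867 ≈ -1.0640)
1/(U + D) = 1/(-4703786/4420867 + 89316) = 1/(394849453186/4420867) = 4420867/394849453186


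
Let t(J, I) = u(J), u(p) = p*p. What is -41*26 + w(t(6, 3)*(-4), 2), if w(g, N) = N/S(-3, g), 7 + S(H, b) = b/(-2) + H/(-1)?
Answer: -36243/34 ≈ -1066.0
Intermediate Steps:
u(p) = p²
S(H, b) = -7 - H - b/2 (S(H, b) = -7 + (b/(-2) + H/(-1)) = -7 + (b*(-½) + H*(-1)) = -7 + (-b/2 - H) = -7 + (-H - b/2) = -7 - H - b/2)
t(J, I) = J²
w(g, N) = N/(-4 - g/2) (w(g, N) = N/(-7 - 1*(-3) - g/2) = N/(-7 + 3 - g/2) = N/(-4 - g/2))
-41*26 + w(t(6, 3)*(-4), 2) = -41*26 - 2*2/(8 + 6²*(-4)) = -1066 - 2*2/(8 + 36*(-4)) = -1066 - 2*2/(8 - 144) = -1066 - 2*2/(-136) = -1066 - 2*2*(-1/136) = -1066 + 1/34 = -36243/34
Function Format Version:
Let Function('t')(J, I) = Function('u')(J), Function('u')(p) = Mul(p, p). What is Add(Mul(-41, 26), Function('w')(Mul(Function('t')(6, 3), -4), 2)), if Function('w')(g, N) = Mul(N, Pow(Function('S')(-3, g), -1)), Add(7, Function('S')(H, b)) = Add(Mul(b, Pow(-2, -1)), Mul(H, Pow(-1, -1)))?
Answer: Rational(-36243, 34) ≈ -1066.0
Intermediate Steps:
Function('u')(p) = Pow(p, 2)
Function('S')(H, b) = Add(-7, Mul(-1, H), Mul(Rational(-1, 2), b)) (Function('S')(H, b) = Add(-7, Add(Mul(b, Pow(-2, -1)), Mul(H, Pow(-1, -1)))) = Add(-7, Add(Mul(b, Rational(-1, 2)), Mul(H, -1))) = Add(-7, Add(Mul(Rational(-1, 2), b), Mul(-1, H))) = Add(-7, Add(Mul(-1, H), Mul(Rational(-1, 2), b))) = Add(-7, Mul(-1, H), Mul(Rational(-1, 2), b)))
Function('t')(J, I) = Pow(J, 2)
Function('w')(g, N) = Mul(N, Pow(Add(-4, Mul(Rational(-1, 2), g)), -1)) (Function('w')(g, N) = Mul(N, Pow(Add(-7, Mul(-1, -3), Mul(Rational(-1, 2), g)), -1)) = Mul(N, Pow(Add(-7, 3, Mul(Rational(-1, 2), g)), -1)) = Mul(N, Pow(Add(-4, Mul(Rational(-1, 2), g)), -1)))
Add(Mul(-41, 26), Function('w')(Mul(Function('t')(6, 3), -4), 2)) = Add(Mul(-41, 26), Mul(-2, 2, Pow(Add(8, Mul(Pow(6, 2), -4)), -1))) = Add(-1066, Mul(-2, 2, Pow(Add(8, Mul(36, -4)), -1))) = Add(-1066, Mul(-2, 2, Pow(Add(8, -144), -1))) = Add(-1066, Mul(-2, 2, Pow(-136, -1))) = Add(-1066, Mul(-2, 2, Rational(-1, 136))) = Add(-1066, Rational(1, 34)) = Rational(-36243, 34)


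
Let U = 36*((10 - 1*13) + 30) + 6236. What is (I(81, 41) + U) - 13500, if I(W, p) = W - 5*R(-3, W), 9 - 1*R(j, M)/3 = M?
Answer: -5131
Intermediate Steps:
R(j, M) = 27 - 3*M
U = 7208 (U = 36*((10 - 13) + 30) + 6236 = 36*(-3 + 30) + 6236 = 36*27 + 6236 = 972 + 6236 = 7208)
I(W, p) = -135 + 16*W (I(W, p) = W - 5*(27 - 3*W) = W + (-135 + 15*W) = -135 + 16*W)
(I(81, 41) + U) - 13500 = ((-135 + 16*81) + 7208) - 13500 = ((-135 + 1296) + 7208) - 13500 = (1161 + 7208) - 13500 = 8369 - 13500 = -5131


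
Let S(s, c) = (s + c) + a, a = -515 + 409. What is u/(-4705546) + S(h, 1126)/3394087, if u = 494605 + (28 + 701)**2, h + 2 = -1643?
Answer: -1742715178126/7985516253251 ≈ -0.21823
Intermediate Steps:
h = -1645 (h = -2 - 1643 = -1645)
a = -106
S(s, c) = -106 + c + s (S(s, c) = (s + c) - 106 = (c + s) - 106 = -106 + c + s)
u = 1026046 (u = 494605 + 729**2 = 494605 + 531441 = 1026046)
u/(-4705546) + S(h, 1126)/3394087 = 1026046/(-4705546) + (-106 + 1126 - 1645)/3394087 = 1026046*(-1/4705546) - 625*1/3394087 = -513023/2352773 - 625/3394087 = -1742715178126/7985516253251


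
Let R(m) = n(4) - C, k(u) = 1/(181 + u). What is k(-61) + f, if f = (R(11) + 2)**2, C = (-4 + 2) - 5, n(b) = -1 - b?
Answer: 1921/120 ≈ 16.008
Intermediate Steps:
C = -7 (C = -2 - 5 = -7)
R(m) = 2 (R(m) = (-1 - 1*4) - 1*(-7) = (-1 - 4) + 7 = -5 + 7 = 2)
f = 16 (f = (2 + 2)**2 = 4**2 = 16)
k(-61) + f = 1/(181 - 61) + 16 = 1/120 + 16 = 1921/120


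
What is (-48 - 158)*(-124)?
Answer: 25544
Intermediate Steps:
(-48 - 158)*(-124) = -206*(-124) = 25544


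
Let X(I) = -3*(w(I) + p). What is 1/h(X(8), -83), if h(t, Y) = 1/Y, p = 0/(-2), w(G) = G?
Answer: -83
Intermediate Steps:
p = 0 (p = 0*(-1/2) = 0)
X(I) = -3*I (X(I) = -3*(I + 0) = -3*I)
1/h(X(8), -83) = 1/(1/(-83)) = 1/(-1/83) = -83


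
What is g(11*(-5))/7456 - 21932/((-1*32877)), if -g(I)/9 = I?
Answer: 179799107/245130912 ≈ 0.73348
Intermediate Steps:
g(I) = -9*I
g(11*(-5))/7456 - 21932/((-1*32877)) = -99*(-5)/7456 - 21932/((-1*32877)) = -9*(-55)*(1/7456) - 21932/(-32877) = 495*(1/7456) - 21932*(-1/32877) = 495/7456 + 21932/32877 = 179799107/245130912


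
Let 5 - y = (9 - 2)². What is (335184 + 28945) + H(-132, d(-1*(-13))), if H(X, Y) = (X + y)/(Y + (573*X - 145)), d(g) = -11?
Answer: 1724879084/4737 ≈ 3.6413e+5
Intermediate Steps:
y = -44 (y = 5 - (9 - 2)² = 5 - 1*7² = 5 - 1*49 = 5 - 49 = -44)
H(X, Y) = (-44 + X)/(-145 + Y + 573*X) (H(X, Y) = (X - 44)/(Y + (573*X - 145)) = (-44 + X)/(Y + (-145 + 573*X)) = (-44 + X)/(-145 + Y + 573*X))
(335184 + 28945) + H(-132, d(-1*(-13))) = (335184 + 28945) + (-44 - 132)/(-145 - 11 + 573*(-132)) = 364129 - 176/(-145 - 11 - 75636) = 364129 - 176/(-75792) = 364129 - 1/75792*(-176) = 364129 + 11/4737 = 1724879084/4737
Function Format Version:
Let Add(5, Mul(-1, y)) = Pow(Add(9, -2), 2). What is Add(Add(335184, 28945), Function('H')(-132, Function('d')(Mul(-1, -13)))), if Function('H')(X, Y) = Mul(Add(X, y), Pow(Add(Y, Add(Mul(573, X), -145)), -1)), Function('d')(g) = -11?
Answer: Rational(1724879084, 4737) ≈ 3.6413e+5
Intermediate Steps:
y = -44 (y = Add(5, Mul(-1, Pow(Add(9, -2), 2))) = Add(5, Mul(-1, Pow(7, 2))) = Add(5, Mul(-1, 49)) = Add(5, -49) = -44)
Function('H')(X, Y) = Mul(Pow(Add(-145, Y, Mul(573, X)), -1), Add(-44, X)) (Function('H')(X, Y) = Mul(Add(X, -44), Pow(Add(Y, Add(Mul(573, X), -145)), -1)) = Mul(Add(-44, X), Pow(Add(Y, Add(-145, Mul(573, X))), -1)) = Mul(Add(-44, X), Pow(Add(-145, Y, Mul(573, X)), -1)) = Mul(Pow(Add(-145, Y, Mul(573, X)), -1), Add(-44, X)))
Add(Add(335184, 28945), Function('H')(-132, Function('d')(Mul(-1, -13)))) = Add(Add(335184, 28945), Mul(Pow(Add(-145, -11, Mul(573, -132)), -1), Add(-44, -132))) = Add(364129, Mul(Pow(Add(-145, -11, -75636), -1), -176)) = Add(364129, Mul(Pow(-75792, -1), -176)) = Add(364129, Mul(Rational(-1, 75792), -176)) = Add(364129, Rational(11, 4737)) = Rational(1724879084, 4737)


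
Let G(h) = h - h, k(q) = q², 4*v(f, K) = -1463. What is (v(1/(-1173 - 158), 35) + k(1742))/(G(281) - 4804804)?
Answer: -12136793/19219216 ≈ -0.63149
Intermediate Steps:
v(f, K) = -1463/4 (v(f, K) = (¼)*(-1463) = -1463/4)
G(h) = 0
(v(1/(-1173 - 158), 35) + k(1742))/(G(281) - 4804804) = (-1463/4 + 1742²)/(0 - 4804804) = (-1463/4 + 3034564)/(-4804804) = (12136793/4)*(-1/4804804) = -12136793/19219216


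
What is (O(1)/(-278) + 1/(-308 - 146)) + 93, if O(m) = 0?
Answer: 42221/454 ≈ 92.998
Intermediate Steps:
(O(1)/(-278) + 1/(-308 - 146)) + 93 = (0/(-278) + 1/(-308 - 146)) + 93 = (0*(-1/278) + 1/(-454)) + 93 = (0 - 1/454) + 93 = -1/454 + 93 = 42221/454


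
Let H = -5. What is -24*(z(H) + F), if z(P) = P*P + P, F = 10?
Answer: -720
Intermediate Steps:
z(P) = P + P² (z(P) = P² + P = P + P²)
-24*(z(H) + F) = -24*(-5*(1 - 5) + 10) = -24*(-5*(-4) + 10) = -24*(20 + 10) = -24*30 = -720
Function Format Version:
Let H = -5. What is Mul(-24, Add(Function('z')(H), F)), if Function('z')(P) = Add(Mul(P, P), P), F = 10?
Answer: -720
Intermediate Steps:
Function('z')(P) = Add(P, Pow(P, 2)) (Function('z')(P) = Add(Pow(P, 2), P) = Add(P, Pow(P, 2)))
Mul(-24, Add(Function('z')(H), F)) = Mul(-24, Add(Mul(-5, Add(1, -5)), 10)) = Mul(-24, Add(Mul(-5, -4), 10)) = Mul(-24, Add(20, 10)) = Mul(-24, 30) = -720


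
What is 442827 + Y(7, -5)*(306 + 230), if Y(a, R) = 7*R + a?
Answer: 427819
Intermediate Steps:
Y(a, R) = a + 7*R
442827 + Y(7, -5)*(306 + 230) = 442827 + (7 + 7*(-5))*(306 + 230) = 442827 + (7 - 35)*536 = 442827 - 28*536 = 442827 - 15008 = 427819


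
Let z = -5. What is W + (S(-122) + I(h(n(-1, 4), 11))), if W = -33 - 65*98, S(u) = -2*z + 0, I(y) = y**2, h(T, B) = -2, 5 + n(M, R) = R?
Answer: -6389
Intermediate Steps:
n(M, R) = -5 + R
S(u) = 10 (S(u) = -2*(-5) + 0 = 10 + 0 = 10)
W = -6403 (W = -33 - 6370 = -6403)
W + (S(-122) + I(h(n(-1, 4), 11))) = -6403 + (10 + (-2)**2) = -6403 + (10 + 4) = -6403 + 14 = -6389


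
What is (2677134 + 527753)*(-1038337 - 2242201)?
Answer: -10513753589206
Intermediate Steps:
(2677134 + 527753)*(-1038337 - 2242201) = 3204887*(-3280538) = -10513753589206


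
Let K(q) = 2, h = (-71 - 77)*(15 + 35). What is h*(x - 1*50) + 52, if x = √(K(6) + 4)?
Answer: 370052 - 7400*√6 ≈ 3.5193e+5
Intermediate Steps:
h = -7400 (h = -148*50 = -7400)
x = √6 (x = √(2 + 4) = √6 ≈ 2.4495)
h*(x - 1*50) + 52 = -7400*(√6 - 1*50) + 52 = -7400*(√6 - 50) + 52 = -7400*(-50 + √6) + 52 = (370000 - 7400*√6) + 52 = 370052 - 7400*√6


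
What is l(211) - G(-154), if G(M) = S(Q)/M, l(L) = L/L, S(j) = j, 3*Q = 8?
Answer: 235/231 ≈ 1.0173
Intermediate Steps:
Q = 8/3 (Q = (⅓)*8 = 8/3 ≈ 2.6667)
l(L) = 1
G(M) = 8/(3*M)
l(211) - G(-154) = 1 - 8/(3*(-154)) = 1 - 8*(-1)/(3*154) = 1 - 1*(-4/231) = 1 + 4/231 = 235/231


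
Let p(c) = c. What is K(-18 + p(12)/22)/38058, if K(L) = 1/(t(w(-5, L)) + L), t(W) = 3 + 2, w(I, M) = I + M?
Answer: -11/5213946 ≈ -2.1097e-6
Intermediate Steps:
t(W) = 5
K(L) = 1/(5 + L)
K(-18 + p(12)/22)/38058 = 1/((5 + (-18 + 12/22))*38058) = (1/38058)/(5 + (-18 + 12*(1/22))) = (1/38058)/(5 + (-18 + 6/11)) = (1/38058)/(5 - 192/11) = (1/38058)/(-137/11) = -11/137*1/38058 = -11/5213946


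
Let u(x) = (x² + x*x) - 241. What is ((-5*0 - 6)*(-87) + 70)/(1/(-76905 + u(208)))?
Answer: 5554144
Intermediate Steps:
u(x) = -241 + 2*x² (u(x) = (x² + x²) - 241 = 2*x² - 241 = -241 + 2*x²)
((-5*0 - 6)*(-87) + 70)/(1/(-76905 + u(208))) = ((-5*0 - 6)*(-87) + 70)/(1/(-76905 + (-241 + 2*208²))) = ((0 - 6)*(-87) + 70)/(1/(-76905 + (-241 + 2*43264))) = (-6*(-87) + 70)/(1/(-76905 + (-241 + 86528))) = (522 + 70)/(1/(-76905 + 86287)) = 592/(1/9382) = 592*9382 = 5554144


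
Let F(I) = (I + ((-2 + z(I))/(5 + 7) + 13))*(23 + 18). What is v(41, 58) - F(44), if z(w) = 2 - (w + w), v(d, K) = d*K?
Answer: 1025/3 ≈ 341.67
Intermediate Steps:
v(d, K) = K*d
z(w) = 2 - 2*w
F(I) = 533 + 205*I/6 (F(I) = (I + ((-2 + (2 - 2*I))/(5 + 7) + 13))*(23 + 18) = (I + (-2*I/12 + 13))*41 = (I + (-2*I*(1/12) + 13))*41 = (I + (-I/6 + 13))*41 = (I + (13 - I/6))*41 = (13 + 5*I/6)*41 = 533 + 205*I/6)
v(41, 58) - F(44) = 58*41 - (533 + (205/6)*44) = 2378 - (533 + 4510/3) = 2378 - 1*6109/3 = 2378 - 6109/3 = 1025/3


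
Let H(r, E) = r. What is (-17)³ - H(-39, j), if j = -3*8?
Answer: -4874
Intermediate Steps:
j = -24
(-17)³ - H(-39, j) = (-17)³ - 1*(-39) = -4913 + 39 = -4874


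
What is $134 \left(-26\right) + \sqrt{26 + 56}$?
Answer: $-3484 + \sqrt{82} \approx -3474.9$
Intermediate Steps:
$134 \left(-26\right) + \sqrt{26 + 56} = -3484 + \sqrt{82}$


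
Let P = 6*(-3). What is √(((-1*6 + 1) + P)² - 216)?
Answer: √313 ≈ 17.692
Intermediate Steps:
P = -18
√(((-1*6 + 1) + P)² - 216) = √(((-1*6 + 1) - 18)² - 216) = √(((-6 + 1) - 18)² - 216) = √((-5 - 18)² - 216) = √((-23)² - 216) = √(529 - 216) = √313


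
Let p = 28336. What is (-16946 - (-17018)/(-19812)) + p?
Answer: 888353/78 ≈ 11389.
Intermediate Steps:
(-16946 - (-17018)/(-19812)) + p = (-16946 - (-17018)/(-19812)) + 28336 = (-16946 - (-17018)*(-1)/19812) + 28336 = (-16946 - 1*67/78) + 28336 = (-16946 - 67/78) + 28336 = -1321855/78 + 28336 = 888353/78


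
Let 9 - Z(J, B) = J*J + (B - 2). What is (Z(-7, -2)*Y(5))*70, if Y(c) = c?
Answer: -12600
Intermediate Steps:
Z(J, B) = 11 - B - J**2 (Z(J, B) = 9 - (J*J + (B - 2)) = 9 - (J**2 + (-2 + B)) = 9 - (-2 + B + J**2) = 9 + (2 - B - J**2) = 11 - B - J**2)
(Z(-7, -2)*Y(5))*70 = ((11 - 1*(-2) - 1*(-7)**2)*5)*70 = ((11 + 2 - 1*49)*5)*70 = ((11 + 2 - 49)*5)*70 = -36*5*70 = -180*70 = -12600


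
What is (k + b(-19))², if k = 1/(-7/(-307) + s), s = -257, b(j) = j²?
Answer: 811093596887025/6223947664 ≈ 1.3032e+5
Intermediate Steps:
k = -307/78892 (k = 1/(-7/(-307) - 257) = 1/(-7*(-1/307) - 257) = 1/(7/307 - 257) = 1/(-78892/307) = -307/78892 ≈ -0.0038914)
(k + b(-19))² = (-307/78892 + (-19)²)² = (-307/78892 + 361)² = (28479705/78892)² = 811093596887025/6223947664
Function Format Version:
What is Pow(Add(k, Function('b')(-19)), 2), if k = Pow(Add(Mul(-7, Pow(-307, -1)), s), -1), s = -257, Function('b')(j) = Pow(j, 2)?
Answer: Rational(811093596887025, 6223947664) ≈ 1.3032e+5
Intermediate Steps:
k = Rational(-307, 78892) (k = Pow(Add(Mul(-7, Pow(-307, -1)), -257), -1) = Pow(Add(Mul(-7, Rational(-1, 307)), -257), -1) = Pow(Add(Rational(7, 307), -257), -1) = Pow(Rational(-78892, 307), -1) = Rational(-307, 78892) ≈ -0.0038914)
Pow(Add(k, Function('b')(-19)), 2) = Pow(Add(Rational(-307, 78892), Pow(-19, 2)), 2) = Pow(Add(Rational(-307, 78892), 361), 2) = Pow(Rational(28479705, 78892), 2) = Rational(811093596887025, 6223947664)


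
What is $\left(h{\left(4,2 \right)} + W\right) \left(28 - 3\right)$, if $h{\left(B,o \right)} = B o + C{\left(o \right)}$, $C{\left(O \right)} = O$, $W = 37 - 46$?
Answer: $25$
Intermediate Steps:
$W = -9$
$h{\left(B,o \right)} = o + B o$ ($h{\left(B,o \right)} = B o + o = o + B o$)
$\left(h{\left(4,2 \right)} + W\right) \left(28 - 3\right) = \left(2 \left(1 + 4\right) - 9\right) \left(28 - 3\right) = \left(2 \cdot 5 - 9\right) 25 = \left(10 - 9\right) 25 = 1 \cdot 25 = 25$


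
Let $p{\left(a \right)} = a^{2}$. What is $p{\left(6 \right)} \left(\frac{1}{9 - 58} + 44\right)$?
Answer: $\frac{77580}{49} \approx 1583.3$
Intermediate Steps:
$p{\left(6 \right)} \left(\frac{1}{9 - 58} + 44\right) = 6^{2} \left(\frac{1}{9 - 58} + 44\right) = 36 \left(\frac{1}{-49} + 44\right) = 36 \left(- \frac{1}{49} + 44\right) = 36 \cdot \frac{2155}{49} = \frac{77580}{49}$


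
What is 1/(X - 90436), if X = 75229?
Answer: -1/15207 ≈ -6.5759e-5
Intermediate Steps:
1/(X - 90436) = 1/(75229 - 90436) = 1/(-15207) = -1/15207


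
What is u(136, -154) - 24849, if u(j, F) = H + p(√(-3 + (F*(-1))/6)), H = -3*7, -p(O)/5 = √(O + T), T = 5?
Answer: -24870 - 5*√(45 + 6*√51)/3 ≈ -24886.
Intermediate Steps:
p(O) = -5*√(5 + O) (p(O) = -5*√(O + 5) = -5*√(5 + O))
H = -21
u(j, F) = -21 - 5*√(5 + √(-3 - F/6)) (u(j, F) = -21 - 5*√(5 + √(-3 + (F*(-1))/6)) = -21 - 5*√(5 + √(-3 - F*(⅙))) = -21 - 5*√(5 + √(-3 - F/6)))
u(136, -154) - 24849 = (-21 - 5*√(180 + 6*√6*√(-18 - 1*(-154)))/6) - 24849 = (-21 - 5*√(180 + 6*√6*√(-18 + 154))/6) - 24849 = (-21 - 5*√(180 + 6*√6*√136)/6) - 24849 = (-21 - 5*√(180 + 6*√6*(2*√34))/6) - 24849 = (-21 - 5*√(180 + 24*√51)/6) - 24849 = -24870 - 5*√(180 + 24*√51)/6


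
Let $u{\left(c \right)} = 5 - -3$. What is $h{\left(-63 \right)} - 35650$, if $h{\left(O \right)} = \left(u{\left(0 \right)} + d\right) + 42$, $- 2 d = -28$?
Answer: $-35586$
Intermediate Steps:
$u{\left(c \right)} = 8$ ($u{\left(c \right)} = 5 + 3 = 8$)
$d = 14$ ($d = \left(- \frac{1}{2}\right) \left(-28\right) = 14$)
$h{\left(O \right)} = 64$ ($h{\left(O \right)} = \left(8 + 14\right) + 42 = 22 + 42 = 64$)
$h{\left(-63 \right)} - 35650 = 64 - 35650 = -35586$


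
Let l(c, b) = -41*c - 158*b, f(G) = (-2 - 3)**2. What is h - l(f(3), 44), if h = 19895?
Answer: 27872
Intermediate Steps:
f(G) = 25 (f(G) = (-5)**2 = 25)
l(c, b) = -158*b - 41*c
h - l(f(3), 44) = 19895 - (-158*44 - 41*25) = 19895 - (-6952 - 1025) = 19895 - 1*(-7977) = 19895 + 7977 = 27872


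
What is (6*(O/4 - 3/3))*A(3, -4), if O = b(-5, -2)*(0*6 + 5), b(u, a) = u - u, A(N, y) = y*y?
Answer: -96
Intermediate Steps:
A(N, y) = y²
b(u, a) = 0
O = 0 (O = 0*(0*6 + 5) = 0*(0 + 5) = 0*5 = 0)
(6*(O/4 - 3/3))*A(3, -4) = (6*(0/4 - 3/3))*(-4)² = (6*(0*(¼) - 3*⅓))*16 = (6*(0 - 1))*16 = (6*(-1))*16 = -6*16 = -96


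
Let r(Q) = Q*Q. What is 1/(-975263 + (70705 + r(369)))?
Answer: -1/768397 ≈ -1.3014e-6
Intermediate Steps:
r(Q) = Q**2
1/(-975263 + (70705 + r(369))) = 1/(-975263 + (70705 + 369**2)) = 1/(-975263 + (70705 + 136161)) = 1/(-975263 + 206866) = 1/(-768397) = -1/768397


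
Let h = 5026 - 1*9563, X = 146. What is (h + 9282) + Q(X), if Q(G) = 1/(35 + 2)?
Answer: 175566/37 ≈ 4745.0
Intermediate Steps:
h = -4537 (h = 5026 - 9563 = -4537)
Q(G) = 1/37
(h + 9282) + Q(X) = (-4537 + 9282) + 1/37 = 4745 + 1/37 = 175566/37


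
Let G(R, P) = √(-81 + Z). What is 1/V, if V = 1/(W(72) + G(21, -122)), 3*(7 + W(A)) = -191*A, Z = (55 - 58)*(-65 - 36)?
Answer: -4591 + √222 ≈ -4576.1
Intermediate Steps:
Z = 303 (Z = -3*(-101) = 303)
W(A) = -7 - 191*A/3 (W(A) = -7 + (-191*A)/3 = -7 - 191*A/3)
G(R, P) = √222 (G(R, P) = √(-81 + 303) = √222)
V = 1/(-4591 + √222) (V = 1/((-7 - 191/3*72) + √222) = 1/((-7 - 4584) + √222) = 1/(-4591 + √222) ≈ -0.00021853)
1/V = 1/(-4591/21077059 - √222/21077059)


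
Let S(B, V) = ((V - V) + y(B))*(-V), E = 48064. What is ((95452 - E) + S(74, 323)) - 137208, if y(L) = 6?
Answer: -91758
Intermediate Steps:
S(B, V) = -6*V (S(B, V) = ((V - V) + 6)*(-V) = (0 + 6)*(-V) = 6*(-V) = -6*V)
((95452 - E) + S(74, 323)) - 137208 = ((95452 - 1*48064) - 6*323) - 137208 = ((95452 - 48064) - 1938) - 137208 = (47388 - 1938) - 137208 = 45450 - 137208 = -91758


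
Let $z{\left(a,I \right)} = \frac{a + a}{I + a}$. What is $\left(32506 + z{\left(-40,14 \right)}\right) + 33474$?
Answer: $\frac{857780}{13} \approx 65983.0$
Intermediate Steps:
$z{\left(a,I \right)} = \frac{2 a}{I + a}$
$\left(32506 + z{\left(-40,14 \right)}\right) + 33474 = \left(32506 + 2 \left(-40\right) \frac{1}{14 - 40}\right) + 33474 = \left(32506 + 2 \left(-40\right) \frac{1}{-26}\right) + 33474 = \left(32506 + 2 \left(-40\right) \left(- \frac{1}{26}\right)\right) + 33474 = \left(32506 + \frac{40}{13}\right) + 33474 = \frac{422618}{13} + 33474 = \frac{857780}{13}$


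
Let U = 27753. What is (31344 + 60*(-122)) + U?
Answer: 51777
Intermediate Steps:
(31344 + 60*(-122)) + U = (31344 + 60*(-122)) + 27753 = (31344 - 7320) + 27753 = 24024 + 27753 = 51777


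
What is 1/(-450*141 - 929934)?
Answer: -1/993384 ≈ -1.0067e-6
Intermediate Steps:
1/(-450*141 - 929934) = 1/(-63450 - 929934) = 1/(-993384) = -1/993384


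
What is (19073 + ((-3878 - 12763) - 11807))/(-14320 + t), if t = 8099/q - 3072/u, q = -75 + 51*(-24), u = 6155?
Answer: 74956359375/114547180273 ≈ 0.65437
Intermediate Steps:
q = -1299 (q = -75 - 1224 = -1299)
t = -53839873/7995345 (t = 8099/(-1299) - 3072/6155 = 8099*(-1/1299) - 3072*1/6155 = -8099/1299 - 3072/6155 = -53839873/7995345 ≈ -6.7339)
(19073 + ((-3878 - 12763) - 11807))/(-14320 + t) = (19073 + ((-3878 - 12763) - 11807))/(-14320 - 53839873/7995345) = (19073 + (-16641 - 11807))/(-114547180273/7995345) = (19073 - 28448)*(-7995345/114547180273) = -9375*(-7995345/114547180273) = 74956359375/114547180273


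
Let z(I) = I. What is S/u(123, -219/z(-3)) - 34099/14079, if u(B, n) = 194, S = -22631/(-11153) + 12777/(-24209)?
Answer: -3604085184430/1492846459833 ≈ -2.4142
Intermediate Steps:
S = 405371998/270002977 (S = -22631*(-1/11153) + 12777*(-1/24209) = 22631/11153 - 12777/24209 = 405371998/270002977 ≈ 1.5014)
S/u(123, -219/z(-3)) - 34099/14079 = (405371998/270002977)/194 - 34099/14079 = (405371998/270002977)*(1/194) - 34099*1/14079 = 202685999/26190288769 - 2623/1083 = -3604085184430/1492846459833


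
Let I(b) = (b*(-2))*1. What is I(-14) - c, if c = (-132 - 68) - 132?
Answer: 360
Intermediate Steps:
I(b) = -2*b (I(b) = -2*b*1 = -2*b)
c = -332 (c = -200 - 132 = -332)
I(-14) - c = -2*(-14) - 1*(-332) = 28 + 332 = 360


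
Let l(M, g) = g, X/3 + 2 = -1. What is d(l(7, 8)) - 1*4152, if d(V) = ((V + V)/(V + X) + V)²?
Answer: -4088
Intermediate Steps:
X = -9 (X = -6 + 3*(-1) = -6 - 3 = -9)
d(V) = (V + 2*V/(-9 + V))² (d(V) = ((V + V)/(V - 9) + V)² = ((2*V)/(-9 + V) + V)² = (2*V/(-9 + V) + V)² = (V + 2*V/(-9 + V))²)
d(l(7, 8)) - 1*4152 = 8²*(-7 + 8)²/(-9 + 8)² - 1*4152 = 64*1²/(-1)² - 4152 = 64*1*1 - 4152 = 64 - 4152 = -4088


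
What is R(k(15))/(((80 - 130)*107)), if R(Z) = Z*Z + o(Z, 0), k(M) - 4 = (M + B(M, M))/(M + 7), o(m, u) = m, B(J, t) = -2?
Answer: -12423/2589400 ≈ -0.0047976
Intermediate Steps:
k(M) = 4 + (-2 + M)/(7 + M) (k(M) = 4 + (M - 2)/(M + 7) = 4 + (-2 + M)/(7 + M))
R(Z) = Z + Z² (R(Z) = Z*Z + Z = Z² + Z = Z + Z²)
R(k(15))/(((80 - 130)*107)) = (((26 + 5*15)/(7 + 15))*(1 + (26 + 5*15)/(7 + 15)))/(((80 - 130)*107)) = (((26 + 75)/22)*(1 + (26 + 75)/22))/((-50*107)) = (((1/22)*101)*(1 + (1/22)*101))/(-5350) = (101*(1 + 101/22)/22)*(-1/5350) = ((101/22)*(123/22))*(-1/5350) = (12423/484)*(-1/5350) = -12423/2589400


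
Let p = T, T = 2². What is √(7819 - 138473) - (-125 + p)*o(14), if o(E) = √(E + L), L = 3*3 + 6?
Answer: 121*√29 + I*√130654 ≈ 651.6 + 361.46*I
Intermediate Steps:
L = 15 (L = 9 + 6 = 15)
o(E) = √(15 + E) (o(E) = √(E + 15) = √(15 + E))
T = 4
p = 4
√(7819 - 138473) - (-125 + p)*o(14) = √(7819 - 138473) - (-125 + 4)*√(15 + 14) = √(-130654) - (-121)*√29 = I*√130654 + 121*√29 = 121*√29 + I*√130654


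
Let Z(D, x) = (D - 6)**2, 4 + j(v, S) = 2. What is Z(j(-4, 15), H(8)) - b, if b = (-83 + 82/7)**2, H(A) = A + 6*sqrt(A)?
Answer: -245865/49 ≈ -5017.7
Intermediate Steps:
j(v, S) = -2 (j(v, S) = -4 + 2 = -2)
Z(D, x) = (-6 + D)**2
b = 249001/49 (b = (-83 + 82*(1/7))**2 = (-83 + 82/7)**2 = (-499/7)**2 = 249001/49 ≈ 5081.7)
Z(j(-4, 15), H(8)) - b = (-6 - 2)**2 - 1*249001/49 = (-8)**2 - 249001/49 = 64 - 249001/49 = -245865/49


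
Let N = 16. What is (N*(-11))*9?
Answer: -1584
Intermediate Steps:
(N*(-11))*9 = (16*(-11))*9 = -176*9 = -1584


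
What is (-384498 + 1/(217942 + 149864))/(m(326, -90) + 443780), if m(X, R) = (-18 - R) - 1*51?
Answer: -141420671387/163232670606 ≈ -0.86637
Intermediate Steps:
m(X, R) = -69 - R (m(X, R) = (-18 - R) - 51 = -69 - R)
(-384498 + 1/(217942 + 149864))/(m(326, -90) + 443780) = (-384498 + 1/(217942 + 149864))/((-69 - 1*(-90)) + 443780) = (-384498 + 1/367806)/((-69 + 90) + 443780) = (-384498 + 1/367806)/(21 + 443780) = -141420671387/367806/443801 = -141420671387/367806*1/443801 = -141420671387/163232670606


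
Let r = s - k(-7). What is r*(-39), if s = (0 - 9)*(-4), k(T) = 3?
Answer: -1287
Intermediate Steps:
s = 36 (s = -9*(-4) = 36)
r = 33 (r = 36 - 1*3 = 36 - 3 = 33)
r*(-39) = 33*(-39) = -1287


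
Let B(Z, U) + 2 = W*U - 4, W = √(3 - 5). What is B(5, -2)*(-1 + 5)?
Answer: -24 - 8*I*√2 ≈ -24.0 - 11.314*I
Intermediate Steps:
W = I*√2 (W = √(-2) = I*√2 ≈ 1.4142*I)
B(Z, U) = -6 + I*U*√2 (B(Z, U) = -2 + ((I*√2)*U - 4) = -2 + (I*U*√2 - 4) = -2 + (-4 + I*U*√2) = -6 + I*U*√2)
B(5, -2)*(-1 + 5) = (-6 + I*(-2)*√2)*(-1 + 5) = (-6 - 2*I*√2)*4 = -24 - 8*I*√2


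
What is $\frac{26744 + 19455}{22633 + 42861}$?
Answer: $\frac{46199}{65494} \approx 0.70539$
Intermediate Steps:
$\frac{26744 + 19455}{22633 + 42861} = \frac{46199}{65494}$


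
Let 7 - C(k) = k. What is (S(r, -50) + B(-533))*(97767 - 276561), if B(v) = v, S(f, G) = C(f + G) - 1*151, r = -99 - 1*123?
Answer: 72411570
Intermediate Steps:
r = -222 (r = -99 - 123 = -222)
C(k) = 7 - k
S(f, G) = -144 - G - f (S(f, G) = (7 - (f + G)) - 1*151 = (7 - (G + f)) - 151 = (7 + (-G - f)) - 151 = (7 - G - f) - 151 = -144 - G - f)
(S(r, -50) + B(-533))*(97767 - 276561) = ((-144 - 1*(-50) - 1*(-222)) - 533)*(97767 - 276561) = ((-144 + 50 + 222) - 533)*(-178794) = (128 - 533)*(-178794) = -405*(-178794) = 72411570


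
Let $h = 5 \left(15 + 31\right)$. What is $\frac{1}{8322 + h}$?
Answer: $\frac{1}{8552} \approx 0.00011693$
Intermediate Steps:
$h = 230$ ($h = 5 \cdot 46 = 230$)
$\frac{1}{8322 + h} = \frac{1}{8322 + 230} = \frac{1}{8552}$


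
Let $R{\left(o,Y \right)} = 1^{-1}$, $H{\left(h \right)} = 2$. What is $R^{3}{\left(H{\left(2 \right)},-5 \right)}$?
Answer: $1$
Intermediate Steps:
$R{\left(o,Y \right)} = 1$
$R^{3}{\left(H{\left(2 \right)},-5 \right)} = 1^{3} = 1$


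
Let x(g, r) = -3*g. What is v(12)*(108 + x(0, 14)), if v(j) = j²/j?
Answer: 1296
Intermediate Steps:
v(j) = j
v(12)*(108 + x(0, 14)) = 12*(108 - 3*0) = 12*(108 + 0) = 12*108 = 1296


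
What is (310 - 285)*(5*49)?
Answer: 6125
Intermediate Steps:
(310 - 285)*(5*49) = 25*245 = 6125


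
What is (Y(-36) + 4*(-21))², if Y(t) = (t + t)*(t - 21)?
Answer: 16160400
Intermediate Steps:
Y(t) = 2*t*(-21 + t) (Y(t) = (2*t)*(-21 + t) = 2*t*(-21 + t))
(Y(-36) + 4*(-21))² = (2*(-36)*(-21 - 36) + 4*(-21))² = (2*(-36)*(-57) - 84)² = (4104 - 84)² = 4020² = 16160400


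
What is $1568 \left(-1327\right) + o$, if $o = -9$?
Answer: $-2080745$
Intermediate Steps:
$1568 \left(-1327\right) + o = 1568 \left(-1327\right) - 9 = -2080736 - 9 = -2080745$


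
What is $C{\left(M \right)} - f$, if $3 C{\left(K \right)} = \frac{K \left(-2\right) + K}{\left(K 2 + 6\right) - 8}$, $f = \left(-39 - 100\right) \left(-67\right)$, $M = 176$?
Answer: $- \frac{4889413}{525} \approx -9313.2$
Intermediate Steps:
$f = 9313$ ($f = \left(-139\right) \left(-67\right) = 9313$)
$C{\left(K \right)} = - \frac{K}{3 \left(-2 + 2 K\right)}$ ($C{\left(K \right)} = \frac{\left(K \left(-2\right) + K\right) \frac{1}{\left(K 2 + 6\right) - 8}}{3} = \frac{\left(- 2 K + K\right) \frac{1}{\left(2 K + 6\right) - 8}}{3} = \frac{- K \frac{1}{\left(6 + 2 K\right) - 8}}{3} = \frac{- K \frac{1}{-2 + 2 K}}{3} = \frac{\left(-1\right) K \frac{1}{-2 + 2 K}}{3} = - \frac{K}{3 \left(-2 + 2 K\right)}$)
$C{\left(M \right)} - f = \left(-1\right) 176 \frac{1}{-6 + 6 \cdot 176} - 9313 = \left(-1\right) 176 \frac{1}{-6 + 1056} - 9313 = \left(-1\right) 176 \cdot \frac{1}{1050} - 9313 = - \frac{88}{525} - 9313 = - \frac{4889413}{525}$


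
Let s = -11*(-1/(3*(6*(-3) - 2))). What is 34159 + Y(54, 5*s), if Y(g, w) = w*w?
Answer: 4919017/144 ≈ 34160.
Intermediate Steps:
s = -11/60 (s = -11*(-1/(3*(-18 - 2))) = -11/((-20*(-3))) = -11/60 ≈ -0.18333)
Y(g, w) = w²
34159 + Y(54, 5*s) = 34159 + (5*(-11/60))² = 34159 + (-11/12)² = 34159 + 121/144 = 4919017/144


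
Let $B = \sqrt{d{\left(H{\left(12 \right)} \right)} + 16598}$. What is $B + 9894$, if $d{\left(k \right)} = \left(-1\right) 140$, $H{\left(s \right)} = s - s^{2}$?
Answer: $9894 + \sqrt{16458} \approx 10022.0$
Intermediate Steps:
$d{\left(k \right)} = -140$
$B = \sqrt{16458}$ ($B = \sqrt{-140 + 16598} = \sqrt{16458} \approx 128.29$)
$B + 9894 = \sqrt{16458} + 9894 = 9894 + \sqrt{16458}$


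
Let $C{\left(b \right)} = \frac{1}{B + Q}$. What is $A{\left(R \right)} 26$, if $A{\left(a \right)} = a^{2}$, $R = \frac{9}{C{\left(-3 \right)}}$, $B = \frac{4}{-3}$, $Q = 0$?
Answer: $3744$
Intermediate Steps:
$B = - \frac{4}{3}$ ($B = 4 \left(- \frac{1}{3}\right) = - \frac{4}{3} \approx -1.3333$)
$C{\left(b \right)} = - \frac{3}{4}$ ($C{\left(b \right)} = \frac{1}{- \frac{4}{3} + 0} = \frac{1}{- \frac{4}{3}} = - \frac{3}{4}$)
$R = -12$ ($R = \frac{9}{- \frac{3}{4}} = 9 \left(- \frac{4}{3}\right) = -12$)
$A{\left(R \right)} 26 = \left(-12\right)^{2} \cdot 26 = 144 \cdot 26 = 3744$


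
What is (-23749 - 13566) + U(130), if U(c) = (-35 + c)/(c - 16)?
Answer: -223885/6 ≈ -37314.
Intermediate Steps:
U(c) = (-35 + c)/(-16 + c)
(-23749 - 13566) + U(130) = (-23749 - 13566) + (-35 + 130)/(-16 + 130) = -37315 + 95/114 = -37315 + (1/114)*95 = -37315 + ⅚ = -223885/6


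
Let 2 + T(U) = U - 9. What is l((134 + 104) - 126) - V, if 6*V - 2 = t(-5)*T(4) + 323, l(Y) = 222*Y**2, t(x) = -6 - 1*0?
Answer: 16708241/6 ≈ 2.7847e+6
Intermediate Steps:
T(U) = -11 + U (T(U) = -2 + (U - 9) = -2 + (-9 + U) = -11 + U)
t(x) = -6 (t(x) = -6 + 0 = -6)
V = 367/6 (V = 1/3 + (-6*(-11 + 4) + 323)/6 = 1/3 + (-6*(-7) + 323)/6 = 1/3 + (42 + 323)/6 = 1/3 + (1/6)*365 = 1/3 + 365/6 = 367/6 ≈ 61.167)
l((134 + 104) - 126) - V = 222*((134 + 104) - 126)**2 - 1*367/6 = 222*(238 - 126)**2 - 367/6 = 222*112**2 - 367/6 = 222*12544 - 367/6 = 2784768 - 367/6 = 16708241/6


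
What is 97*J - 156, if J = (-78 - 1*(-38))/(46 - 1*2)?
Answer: -2686/11 ≈ -244.18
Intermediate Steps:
J = -10/11 (J = (-78 + 38)/(46 - 2) = -40/44 = -40*1/44 = -10/11 ≈ -0.90909)
97*J - 156 = 97*(-10/11) - 156 = -970/11 - 156 = -2686/11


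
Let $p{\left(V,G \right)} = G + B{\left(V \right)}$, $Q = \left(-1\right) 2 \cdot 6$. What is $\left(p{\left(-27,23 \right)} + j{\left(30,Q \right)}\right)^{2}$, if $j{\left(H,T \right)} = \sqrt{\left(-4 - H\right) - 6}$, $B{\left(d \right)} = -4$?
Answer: $321 + 76 i \sqrt{10} \approx 321.0 + 240.33 i$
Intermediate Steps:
$Q = -12$ ($Q = \left(-2\right) 6 = -12$)
$j{\left(H,T \right)} = \sqrt{-10 - H}$
$p{\left(V,G \right)} = -4 + G$ ($p{\left(V,G \right)} = G - 4 = -4 + G$)
$\left(p{\left(-27,23 \right)} + j{\left(30,Q \right)}\right)^{2} = \left(\left(-4 + 23\right) + \sqrt{-10 - 30}\right)^{2} = \left(19 + \sqrt{-10 - 30}\right)^{2} = \left(19 + \sqrt{-40}\right)^{2} = \left(19 + 2 i \sqrt{10}\right)^{2}$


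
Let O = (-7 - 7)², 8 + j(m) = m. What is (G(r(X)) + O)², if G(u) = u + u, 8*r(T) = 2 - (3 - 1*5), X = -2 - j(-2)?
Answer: 38809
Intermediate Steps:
j(m) = -8 + m
X = 8 (X = -2 - (-8 - 2) = -2 - 1*(-10) = -2 + 10 = 8)
r(T) = ½ (r(T) = (2 - (3 - 1*5))/8 = (2 - (3 - 5))/8 = (2 - 1*(-2))/8 = (2 + 2)/8 = (⅛)*4 = ½)
G(u) = 2*u
O = 196 (O = (-14)² = 196)
(G(r(X)) + O)² = (2*(½) + 196)² = (1 + 196)² = 197² = 38809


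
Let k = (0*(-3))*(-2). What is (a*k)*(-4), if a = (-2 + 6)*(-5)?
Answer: 0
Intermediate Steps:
a = -20 (a = 4*(-5) = -20)
k = 0 (k = 0*(-2) = 0)
(a*k)*(-4) = -20*0*(-4) = 0*(-4) = 0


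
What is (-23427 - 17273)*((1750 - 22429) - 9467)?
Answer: 1226942200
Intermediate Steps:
(-23427 - 17273)*((1750 - 22429) - 9467) = -40700*(-20679 - 9467) = -40700*(-30146) = 1226942200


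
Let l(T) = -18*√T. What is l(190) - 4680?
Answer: -4680 - 18*√190 ≈ -4928.1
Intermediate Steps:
l(190) - 4680 = -18*√190 - 4680 = -4680 - 18*√190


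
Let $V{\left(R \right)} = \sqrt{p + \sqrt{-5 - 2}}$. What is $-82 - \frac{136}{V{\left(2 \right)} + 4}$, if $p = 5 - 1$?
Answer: $-82 - \frac{136}{4 + \sqrt{4 + i \sqrt{7}}} \approx -104.07 + 2.2833 i$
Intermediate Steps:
$p = 4$
$V{\left(R \right)} = \sqrt{4 + i \sqrt{7}}$ ($V{\left(R \right)} = \sqrt{4 + \sqrt{-5 - 2}} = \sqrt{4 + \sqrt{-7}} = \sqrt{4 + i \sqrt{7}}$)
$-82 - \frac{136}{V{\left(2 \right)} + 4} = -82 - \frac{136}{\sqrt{4 + i \sqrt{7}} + 4} = -82 - \frac{136}{4 + \sqrt{4 + i \sqrt{7}}}$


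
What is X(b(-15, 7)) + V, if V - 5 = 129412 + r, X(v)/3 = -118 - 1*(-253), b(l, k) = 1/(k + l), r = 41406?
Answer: 171228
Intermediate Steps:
X(v) = 405 (X(v) = 3*(-118 - 1*(-253)) = 3*(-118 + 253) = 3*135 = 405)
V = 170823 (V = 5 + (129412 + 41406) = 5 + 170818 = 170823)
X(b(-15, 7)) + V = 405 + 170823 = 171228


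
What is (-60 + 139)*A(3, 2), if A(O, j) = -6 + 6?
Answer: 0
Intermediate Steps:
A(O, j) = 0
(-60 + 139)*A(3, 2) = (-60 + 139)*0 = 79*0 = 0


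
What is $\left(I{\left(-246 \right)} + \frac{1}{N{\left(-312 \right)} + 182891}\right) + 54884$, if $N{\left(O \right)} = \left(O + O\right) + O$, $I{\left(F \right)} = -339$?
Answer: $\frac{9924735476}{181955} \approx 54545.0$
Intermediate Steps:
$N{\left(O \right)} = 3 O$ ($N{\left(O \right)} = 2 O + O = 3 O$)
$\left(I{\left(-246 \right)} + \frac{1}{N{\left(-312 \right)} + 182891}\right) + 54884 = \left(-339 + \frac{1}{3 \left(-312\right) + 182891}\right) + 54884 = \left(-339 + \frac{1}{-936 + 182891}\right) + 54884 = \left(-339 + \frac{1}{181955}\right) + 54884 = - \frac{61682744}{181955} + 54884 = \frac{9924735476}{181955}$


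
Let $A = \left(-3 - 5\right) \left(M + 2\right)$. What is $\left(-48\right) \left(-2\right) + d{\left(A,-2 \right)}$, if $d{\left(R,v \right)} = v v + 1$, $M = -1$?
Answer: $101$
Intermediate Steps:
$A = -8$ ($A = \left(-3 - 5\right) \left(-1 + 2\right) = \left(-8\right) 1 = -8$)
$d{\left(R,v \right)} = 1 + v^{2}$ ($d{\left(R,v \right)} = v^{2} + 1 = 1 + v^{2}$)
$\left(-48\right) \left(-2\right) + d{\left(A,-2 \right)} = \left(-48\right) \left(-2\right) + \left(1 + \left(-2\right)^{2}\right) = 96 + \left(1 + 4\right) = 96 + 5 = 101$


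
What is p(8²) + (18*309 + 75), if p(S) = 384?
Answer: 6021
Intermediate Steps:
p(8²) + (18*309 + 75) = 384 + (18*309 + 75) = 384 + (5562 + 75) = 384 + 5637 = 6021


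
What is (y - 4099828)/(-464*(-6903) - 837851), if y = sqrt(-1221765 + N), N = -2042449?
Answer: -4099828/2365141 + I*sqrt(3264214)/2365141 ≈ -1.7334 + 0.00076389*I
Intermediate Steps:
y = I*sqrt(3264214) (y = sqrt(-1221765 - 2042449) = sqrt(-3264214) = I*sqrt(3264214) ≈ 1806.7*I)
(y - 4099828)/(-464*(-6903) - 837851) = (I*sqrt(3264214) - 4099828)/(-464*(-6903) - 837851) = (-4099828 + I*sqrt(3264214))/(3202992 - 837851) = (-4099828 + I*sqrt(3264214))/2365141 = (-4099828 + I*sqrt(3264214))*(1/2365141) = -4099828/2365141 + I*sqrt(3264214)/2365141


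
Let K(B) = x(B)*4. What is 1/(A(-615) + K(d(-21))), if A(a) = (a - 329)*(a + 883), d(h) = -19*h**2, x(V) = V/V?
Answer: -1/252988 ≈ -3.9528e-6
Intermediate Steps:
x(V) = 1
A(a) = (-329 + a)*(883 + a)
K(B) = 4 (K(B) = 1*4 = 4)
1/(A(-615) + K(d(-21))) = 1/((-290507 + (-615)**2 + 554*(-615)) + 4) = 1/((-290507 + 378225 - 340710) + 4) = 1/(-252992 + 4) = 1/(-252988) = -1/252988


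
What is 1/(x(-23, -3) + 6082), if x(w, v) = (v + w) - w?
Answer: 1/6079 ≈ 0.00016450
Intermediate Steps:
x(w, v) = v
1/(x(-23, -3) + 6082) = 1/(-3 + 6082) = 1/6079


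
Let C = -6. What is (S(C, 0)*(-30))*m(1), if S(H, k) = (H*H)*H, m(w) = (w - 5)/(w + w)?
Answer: -12960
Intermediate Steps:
m(w) = (-5 + w)/(2*w) (m(w) = (-5 + w)/((2*w)) = (-5 + w)*(1/(2*w)) = (-5 + w)/(2*w))
S(H, k) = H³ (S(H, k) = H²*H = H³)
(S(C, 0)*(-30))*m(1) = ((-6)³*(-30))*((½)*(-5 + 1)/1) = (-216*(-30))*((½)*1*(-4)) = 6480*(-2) = -12960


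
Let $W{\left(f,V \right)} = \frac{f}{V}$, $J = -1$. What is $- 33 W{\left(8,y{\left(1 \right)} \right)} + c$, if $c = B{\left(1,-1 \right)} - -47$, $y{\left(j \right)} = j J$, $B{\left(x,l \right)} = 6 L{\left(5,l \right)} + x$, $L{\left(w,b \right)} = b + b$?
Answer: $300$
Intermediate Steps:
$L{\left(w,b \right)} = 2 b$
$B{\left(x,l \right)} = x + 12 l$ ($B{\left(x,l \right)} = 6 \cdot 2 l + x = 12 l + x = x + 12 l$)
$y{\left(j \right)} = - j$ ($y{\left(j \right)} = j \left(-1\right) = - j$)
$c = 36$ ($c = \left(1 + 12 \left(-1\right)\right) - -47 = \left(1 - 12\right) + 47 = -11 + 47 = 36$)
$- 33 W{\left(8,y{\left(1 \right)} \right)} + c = - 33 \frac{8}{\left(-1\right) 1} + 36 = - 33 \frac{8}{-1} + 36 = - 33 \cdot 8 \left(-1\right) + 36 = \left(-33\right) \left(-8\right) + 36 = 264 + 36 = 300$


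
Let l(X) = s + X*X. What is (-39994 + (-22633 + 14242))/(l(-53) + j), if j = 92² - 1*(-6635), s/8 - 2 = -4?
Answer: -48385/17892 ≈ -2.7043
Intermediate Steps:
s = -16 (s = 16 + 8*(-4) = 16 - 32 = -16)
l(X) = -16 + X² (l(X) = -16 + X*X = -16 + X²)
j = 15099 (j = 8464 + 6635 = 15099)
(-39994 + (-22633 + 14242))/(l(-53) + j) = (-39994 + (-22633 + 14242))/((-16 + (-53)²) + 15099) = (-39994 - 8391)/((-16 + 2809) + 15099) = -48385/(2793 + 15099) = -48385/17892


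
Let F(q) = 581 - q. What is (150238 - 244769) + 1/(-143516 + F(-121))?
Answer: -13500350235/142814 ≈ -94531.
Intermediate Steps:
(150238 - 244769) + 1/(-143516 + F(-121)) = (150238 - 244769) + 1/(-143516 + (581 - 1*(-121))) = -94531 + 1/(-143516 + (581 + 121)) = -94531 + 1/(-143516 + 702) = -94531 + 1/(-142814) = -94531 - 1/142814 = -13500350235/142814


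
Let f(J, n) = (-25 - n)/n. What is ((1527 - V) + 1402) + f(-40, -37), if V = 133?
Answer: 103440/37 ≈ 2795.7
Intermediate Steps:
f(J, n) = (-25 - n)/n
((1527 - V) + 1402) + f(-40, -37) = ((1527 - 1*133) + 1402) + (-25 - 1*(-37))/(-37) = ((1527 - 133) + 1402) - (-25 + 37)/37 = (1394 + 1402) - 1/37*12 = 2796 - 12/37 = 103440/37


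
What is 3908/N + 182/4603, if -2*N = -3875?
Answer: 36682298/17836625 ≈ 2.0566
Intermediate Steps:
N = 3875/2 (N = -½*(-3875) = 3875/2 ≈ 1937.5)
3908/N + 182/4603 = 3908/(3875/2) + 182/4603 = 3908*(2/3875) + 182*(1/4603) = 7816/3875 + 182/4603 = 36682298/17836625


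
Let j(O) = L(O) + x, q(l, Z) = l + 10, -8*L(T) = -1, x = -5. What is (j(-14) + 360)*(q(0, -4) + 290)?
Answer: 213075/2 ≈ 1.0654e+5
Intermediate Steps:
L(T) = ⅛ (L(T) = -⅛*(-1) = ⅛)
q(l, Z) = 10 + l
j(O) = -39/8 (j(O) = ⅛ - 5 = -39/8)
(j(-14) + 360)*(q(0, -4) + 290) = (-39/8 + 360)*((10 + 0) + 290) = 2841*(10 + 290)/8 = (2841/8)*300 = 213075/2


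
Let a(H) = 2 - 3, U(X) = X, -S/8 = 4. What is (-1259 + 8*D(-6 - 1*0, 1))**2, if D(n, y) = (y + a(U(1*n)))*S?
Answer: 1585081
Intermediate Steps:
S = -32 (S = -8*4 = -32)
a(H) = -1
D(n, y) = 32 - 32*y (D(n, y) = (y - 1)*(-32) = (-1 + y)*(-32) = 32 - 32*y)
(-1259 + 8*D(-6 - 1*0, 1))**2 = (-1259 + 8*(32 - 32*1))**2 = (-1259 + 8*(32 - 32))**2 = (-1259 + 8*0)**2 = (-1259 + 0)**2 = (-1259)**2 = 1585081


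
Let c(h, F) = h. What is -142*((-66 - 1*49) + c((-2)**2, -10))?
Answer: 15762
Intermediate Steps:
-142*((-66 - 1*49) + c((-2)**2, -10)) = -142*((-66 - 1*49) + (-2)**2) = -142*((-66 - 49) + 4) = -142*(-115 + 4) = -142*(-111) = 15762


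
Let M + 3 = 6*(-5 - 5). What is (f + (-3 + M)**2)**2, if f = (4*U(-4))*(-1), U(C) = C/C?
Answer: 18939904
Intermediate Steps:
U(C) = 1
M = -63 (M = -3 + 6*(-5 - 5) = -3 + 6*(-10) = -3 - 60 = -63)
f = -4 (f = (4*1)*(-1) = 4*(-1) = -4)
(f + (-3 + M)**2)**2 = (-4 + (-3 - 63)**2)**2 = (-4 + (-66)**2)**2 = (-4 + 4356)**2 = 4352**2 = 18939904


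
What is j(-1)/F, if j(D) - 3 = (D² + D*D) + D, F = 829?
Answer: 4/829 ≈ 0.0048251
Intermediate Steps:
j(D) = 3 + D + 2*D² (j(D) = 3 + ((D² + D*D) + D) = 3 + ((D² + D²) + D) = 3 + (2*D² + D) = 3 + (D + 2*D²) = 3 + D + 2*D²)
j(-1)/F = (3 - 1 + 2*(-1)²)/829 = (3 - 1 + 2*1)*(1/829) = (3 - 1 + 2)*(1/829) = 4*(1/829) = 4/829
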